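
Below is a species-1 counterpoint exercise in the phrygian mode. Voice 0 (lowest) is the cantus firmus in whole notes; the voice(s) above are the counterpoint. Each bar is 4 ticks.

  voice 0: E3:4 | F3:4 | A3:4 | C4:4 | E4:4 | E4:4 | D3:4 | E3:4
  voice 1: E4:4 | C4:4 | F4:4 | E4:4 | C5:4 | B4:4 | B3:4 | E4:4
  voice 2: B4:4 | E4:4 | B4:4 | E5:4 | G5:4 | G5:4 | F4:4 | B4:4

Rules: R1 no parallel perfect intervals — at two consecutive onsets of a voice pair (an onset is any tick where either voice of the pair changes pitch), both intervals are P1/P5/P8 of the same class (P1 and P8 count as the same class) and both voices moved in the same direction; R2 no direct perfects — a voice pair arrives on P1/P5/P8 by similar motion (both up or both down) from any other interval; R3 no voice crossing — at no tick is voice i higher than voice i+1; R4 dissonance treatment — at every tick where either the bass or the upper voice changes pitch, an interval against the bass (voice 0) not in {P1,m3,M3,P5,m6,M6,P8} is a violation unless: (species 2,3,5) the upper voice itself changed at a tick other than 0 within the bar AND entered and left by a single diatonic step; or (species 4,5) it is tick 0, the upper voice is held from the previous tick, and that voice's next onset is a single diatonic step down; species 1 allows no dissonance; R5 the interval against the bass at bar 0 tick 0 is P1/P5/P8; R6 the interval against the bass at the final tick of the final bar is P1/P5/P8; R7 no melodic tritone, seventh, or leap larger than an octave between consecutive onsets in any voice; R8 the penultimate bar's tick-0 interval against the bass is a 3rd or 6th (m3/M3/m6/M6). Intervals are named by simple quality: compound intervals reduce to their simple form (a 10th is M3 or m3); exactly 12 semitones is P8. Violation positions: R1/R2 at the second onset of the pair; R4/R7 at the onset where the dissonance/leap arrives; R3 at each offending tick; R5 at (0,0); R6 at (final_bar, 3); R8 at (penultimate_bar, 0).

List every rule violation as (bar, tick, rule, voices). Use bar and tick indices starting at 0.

(1, 0, R4, (0, 2))
(2, 0, R4, (0, 2))
(4, 0, R2, (1, 2))
(6, 0, R7, (0,))
(6, 0, R7, (2,))
(7, 0, R2, (0, 1))
(7, 0, R2, (0, 2))
(7, 0, R2, (1, 2))
(7, 0, R7, (2,))

bar 0: v0=E3 v1=E4 v2=B4 downbeat P5
bar 1: v0=F3 v1=C4 v2=E4 downbeat M7
bar 2: v0=A3 v1=F4 v2=B4 downbeat M2
bar 3: v0=C4 v1=E4 v2=E5 downbeat M3
bar 4: v0=E4 v1=C5 v2=G5 downbeat m3
bar 5: v0=E4 v1=B4 v2=G5 downbeat m3
bar 6: v0=D3 v1=B3 v2=F4 downbeat m3
bar 7: v0=E3 v1=E4 v2=B4 downbeat P5
  -> R4 @ bar 1 tick 0 v(0, 2): F3/E4 M7 untreated
  -> R4 @ bar 2 tick 0 v(0, 2): A3/B4 M2 untreated
  -> R2 @ bar 4 tick 0 v(1, 2): E4/E5 P8 -> C5/G5 P5 similar
  -> R7 @ bar 6 tick 0 v(0,): E4->D3 leap 14st
  -> R7 @ bar 6 tick 0 v(2,): G5->F4 leap 14st
  -> R2 @ bar 7 tick 0 v(0, 1): D3/B3 M6 -> E3/E4 P8 similar
  -> R2 @ bar 7 tick 0 v(0, 2): D3/F4 m3 -> E3/B4 P5 similar
  -> R2 @ bar 7 tick 0 v(1, 2): B3/F4 TT -> E4/B4 P5 similar
  -> R7 @ bar 7 tick 0 v(2,): F4->B4 leap 6st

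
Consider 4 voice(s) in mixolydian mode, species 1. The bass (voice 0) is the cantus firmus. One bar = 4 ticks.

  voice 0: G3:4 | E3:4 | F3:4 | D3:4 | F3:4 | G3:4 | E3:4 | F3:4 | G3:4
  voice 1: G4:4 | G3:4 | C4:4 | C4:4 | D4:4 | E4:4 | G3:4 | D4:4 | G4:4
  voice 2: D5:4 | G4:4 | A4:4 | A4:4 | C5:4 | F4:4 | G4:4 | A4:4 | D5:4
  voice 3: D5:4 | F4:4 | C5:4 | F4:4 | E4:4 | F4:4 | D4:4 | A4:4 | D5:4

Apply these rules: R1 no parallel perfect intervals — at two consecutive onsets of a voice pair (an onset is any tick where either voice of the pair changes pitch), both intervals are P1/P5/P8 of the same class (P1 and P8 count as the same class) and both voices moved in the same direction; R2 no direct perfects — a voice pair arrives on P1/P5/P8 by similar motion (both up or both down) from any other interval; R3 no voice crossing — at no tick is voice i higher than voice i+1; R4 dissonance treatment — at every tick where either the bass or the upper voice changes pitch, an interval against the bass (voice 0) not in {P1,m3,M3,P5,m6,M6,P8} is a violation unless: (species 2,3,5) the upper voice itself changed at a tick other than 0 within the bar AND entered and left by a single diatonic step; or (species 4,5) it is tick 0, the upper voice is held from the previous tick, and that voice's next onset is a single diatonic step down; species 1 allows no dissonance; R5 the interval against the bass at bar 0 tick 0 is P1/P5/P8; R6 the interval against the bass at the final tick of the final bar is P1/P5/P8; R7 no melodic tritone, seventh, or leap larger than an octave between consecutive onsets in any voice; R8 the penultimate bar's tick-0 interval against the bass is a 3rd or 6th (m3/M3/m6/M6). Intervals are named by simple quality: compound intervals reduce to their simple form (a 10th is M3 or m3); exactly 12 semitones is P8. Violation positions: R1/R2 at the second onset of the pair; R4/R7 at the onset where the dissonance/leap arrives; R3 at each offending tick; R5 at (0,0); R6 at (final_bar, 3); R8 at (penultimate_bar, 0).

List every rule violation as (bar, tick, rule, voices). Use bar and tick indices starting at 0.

(1, 0, R2, (1, 2))
(1, 0, R3, (2, 3))
(1, 0, R4, (0, 3))
(1, 1, R3, (2, 3))
(1, 2, R3, (2, 3))
(1, 3, R3, (2, 3))
(2, 0, R2, (0, 1))
(2, 0, R2, (0, 3))
(2, 0, R2, (1, 3))
(3, 0, R3, (2, 3))
(3, 0, R4, (0, 1))
(3, 1, R3, (2, 3))
(3, 2, R3, (2, 3))
(3, 3, R3, (2, 3))
(4, 0, R1, (0, 2))
(4, 0, R3, (2, 3))
(4, 0, R4, (0, 3))
(4, 1, R3, (2, 3))
(4, 2, R3, (2, 3))
(4, 3, R3, (2, 3))
(5, 0, R4, (0, 2))
(5, 0, R4, (0, 3))
(6, 0, R2, (1, 3))
(6, 0, R3, (2, 3))
(6, 0, R4, (0, 3))
(6, 1, R3, (2, 3))
(6, 2, R3, (2, 3))
(6, 3, R3, (2, 3))
(7, 0, R1, (1, 3))
(7, 0, R2, (1, 2))
(7, 0, R2, (2, 3))
(8, 0, R1, (1, 2))
(8, 0, R1, (1, 3))
(8, 0, R1, (2, 3))
(8, 0, R2, (0, 1))
(8, 0, R2, (0, 2))
(8, 0, R2, (0, 3))

bar 0: v0=G3 v1=G4 v2=D5 v3=D5 downbeat P5
bar 1: v0=E3 v1=G3 v2=G4 v3=F4 downbeat m2
bar 2: v0=F3 v1=C4 v2=A4 v3=C5 downbeat P5
bar 3: v0=D3 v1=C4 v2=A4 v3=F4 downbeat m3
bar 4: v0=F3 v1=D4 v2=C5 v3=E4 downbeat M7
bar 5: v0=G3 v1=E4 v2=F4 v3=F4 downbeat m7
bar 6: v0=E3 v1=G3 v2=G4 v3=D4 downbeat m7
bar 7: v0=F3 v1=D4 v2=A4 v3=A4 downbeat M3
bar 8: v0=G3 v1=G4 v2=D5 v3=D5 downbeat P5
  -> R2 @ bar 1 tick 0 v(1, 2): G4/D5 P5 -> G3/G4 P8 similar
  -> R3 @ bar 1 tick 0 v(2, 3): G4 above F4
  -> R4 @ bar 1 tick 0 v(0, 3): E3/F4 m2 untreated
  -> R3 @ bar 1 tick 1 v(2, 3): G4 above F4
  -> R3 @ bar 1 tick 2 v(2, 3): G4 above F4
  -> R3 @ bar 1 tick 3 v(2, 3): G4 above F4
  -> R2 @ bar 2 tick 0 v(0, 1): E3/G3 m3 -> F3/C4 P5 similar
  -> R2 @ bar 2 tick 0 v(0, 3): E3/F4 m2 -> F3/C5 P5 similar
  -> R2 @ bar 2 tick 0 v(1, 3): G3/F4 m7 -> C4/C5 P8 similar
  -> R3 @ bar 3 tick 0 v(2, 3): A4 above F4
  -> R4 @ bar 3 tick 0 v(0, 1): D3/C4 m7 untreated
  -> R3 @ bar 3 tick 1 v(2, 3): A4 above F4
  -> R3 @ bar 3 tick 2 v(2, 3): A4 above F4
  -> R3 @ bar 3 tick 3 v(2, 3): A4 above F4
  -> R1 @ bar 4 tick 0 v(0, 2): D3/A4 P5 -> F3/C5 P5 similar
  -> R3 @ bar 4 tick 0 v(2, 3): C5 above E4
  -> R4 @ bar 4 tick 0 v(0, 3): F3/E4 M7 untreated
  -> R3 @ bar 4 tick 1 v(2, 3): C5 above E4
  -> R3 @ bar 4 tick 2 v(2, 3): C5 above E4
  -> R3 @ bar 4 tick 3 v(2, 3): C5 above E4
  -> R4 @ bar 5 tick 0 v(0, 2): G3/F4 m7 untreated
  -> R4 @ bar 5 tick 0 v(0, 3): G3/F4 m7 untreated
  -> R2 @ bar 6 tick 0 v(1, 3): E4/F4 m2 -> G3/D4 P5 similar
  -> R3 @ bar 6 tick 0 v(2, 3): G4 above D4
  -> R4 @ bar 6 tick 0 v(0, 3): E3/D4 m7 untreated
  -> R3 @ bar 6 tick 1 v(2, 3): G4 above D4
  -> R3 @ bar 6 tick 2 v(2, 3): G4 above D4
  -> R3 @ bar 6 tick 3 v(2, 3): G4 above D4
  -> R1 @ bar 7 tick 0 v(1, 3): G3/D4 P5 -> D4/A4 P5 similar
  -> R2 @ bar 7 tick 0 v(1, 2): G3/G4 P8 -> D4/A4 P5 similar
  -> R2 @ bar 7 tick 0 v(2, 3): G4/D4 P4 -> A4/A4 P1 similar
  -> R1 @ bar 8 tick 0 v(1, 2): D4/A4 P5 -> G4/D5 P5 similar
  -> R1 @ bar 8 tick 0 v(1, 3): D4/A4 P5 -> G4/D5 P5 similar
  -> R1 @ bar 8 tick 0 v(2, 3): A4/A4 P1 -> D5/D5 P1 similar
  -> R2 @ bar 8 tick 0 v(0, 1): F3/D4 M6 -> G3/G4 P8 similar
  -> R2 @ bar 8 tick 0 v(0, 2): F3/A4 M3 -> G3/D5 P5 similar
  -> R2 @ bar 8 tick 0 v(0, 3): F3/A4 M3 -> G3/D5 P5 similar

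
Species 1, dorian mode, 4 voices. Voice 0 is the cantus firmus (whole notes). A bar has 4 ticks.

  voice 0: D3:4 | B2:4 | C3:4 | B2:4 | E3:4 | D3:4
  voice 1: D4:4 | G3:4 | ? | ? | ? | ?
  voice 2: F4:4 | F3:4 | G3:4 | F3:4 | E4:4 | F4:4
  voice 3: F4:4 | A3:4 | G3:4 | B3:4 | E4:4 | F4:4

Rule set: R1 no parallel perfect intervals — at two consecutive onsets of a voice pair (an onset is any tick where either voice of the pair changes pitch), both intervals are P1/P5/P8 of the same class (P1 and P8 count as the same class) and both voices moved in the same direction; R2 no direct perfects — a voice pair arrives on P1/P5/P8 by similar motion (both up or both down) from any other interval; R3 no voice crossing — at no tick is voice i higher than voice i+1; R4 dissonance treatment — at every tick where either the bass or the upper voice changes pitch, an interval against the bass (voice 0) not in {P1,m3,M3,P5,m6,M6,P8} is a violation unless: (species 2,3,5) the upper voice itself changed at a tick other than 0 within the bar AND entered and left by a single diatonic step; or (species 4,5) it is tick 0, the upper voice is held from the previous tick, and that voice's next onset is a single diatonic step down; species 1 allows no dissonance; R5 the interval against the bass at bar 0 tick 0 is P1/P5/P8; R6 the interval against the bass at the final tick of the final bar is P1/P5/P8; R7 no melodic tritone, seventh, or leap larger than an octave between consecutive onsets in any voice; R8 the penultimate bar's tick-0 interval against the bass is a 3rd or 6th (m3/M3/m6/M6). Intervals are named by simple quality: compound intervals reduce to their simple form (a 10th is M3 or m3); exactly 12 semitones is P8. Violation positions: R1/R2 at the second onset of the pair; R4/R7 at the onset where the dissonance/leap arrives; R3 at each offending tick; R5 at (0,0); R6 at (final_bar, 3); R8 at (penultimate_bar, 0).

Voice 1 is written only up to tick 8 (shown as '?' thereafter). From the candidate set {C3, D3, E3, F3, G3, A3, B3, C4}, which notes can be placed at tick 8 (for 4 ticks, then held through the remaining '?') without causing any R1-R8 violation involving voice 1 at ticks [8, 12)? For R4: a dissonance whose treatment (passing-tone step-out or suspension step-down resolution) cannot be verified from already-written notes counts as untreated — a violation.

{E3, G3}

C3: violates R2
D3: violates R4
E3: legal
F3: violates R4
G3: legal
A3: violates R3
B3: violates R3,R4
C4: violates R2,R3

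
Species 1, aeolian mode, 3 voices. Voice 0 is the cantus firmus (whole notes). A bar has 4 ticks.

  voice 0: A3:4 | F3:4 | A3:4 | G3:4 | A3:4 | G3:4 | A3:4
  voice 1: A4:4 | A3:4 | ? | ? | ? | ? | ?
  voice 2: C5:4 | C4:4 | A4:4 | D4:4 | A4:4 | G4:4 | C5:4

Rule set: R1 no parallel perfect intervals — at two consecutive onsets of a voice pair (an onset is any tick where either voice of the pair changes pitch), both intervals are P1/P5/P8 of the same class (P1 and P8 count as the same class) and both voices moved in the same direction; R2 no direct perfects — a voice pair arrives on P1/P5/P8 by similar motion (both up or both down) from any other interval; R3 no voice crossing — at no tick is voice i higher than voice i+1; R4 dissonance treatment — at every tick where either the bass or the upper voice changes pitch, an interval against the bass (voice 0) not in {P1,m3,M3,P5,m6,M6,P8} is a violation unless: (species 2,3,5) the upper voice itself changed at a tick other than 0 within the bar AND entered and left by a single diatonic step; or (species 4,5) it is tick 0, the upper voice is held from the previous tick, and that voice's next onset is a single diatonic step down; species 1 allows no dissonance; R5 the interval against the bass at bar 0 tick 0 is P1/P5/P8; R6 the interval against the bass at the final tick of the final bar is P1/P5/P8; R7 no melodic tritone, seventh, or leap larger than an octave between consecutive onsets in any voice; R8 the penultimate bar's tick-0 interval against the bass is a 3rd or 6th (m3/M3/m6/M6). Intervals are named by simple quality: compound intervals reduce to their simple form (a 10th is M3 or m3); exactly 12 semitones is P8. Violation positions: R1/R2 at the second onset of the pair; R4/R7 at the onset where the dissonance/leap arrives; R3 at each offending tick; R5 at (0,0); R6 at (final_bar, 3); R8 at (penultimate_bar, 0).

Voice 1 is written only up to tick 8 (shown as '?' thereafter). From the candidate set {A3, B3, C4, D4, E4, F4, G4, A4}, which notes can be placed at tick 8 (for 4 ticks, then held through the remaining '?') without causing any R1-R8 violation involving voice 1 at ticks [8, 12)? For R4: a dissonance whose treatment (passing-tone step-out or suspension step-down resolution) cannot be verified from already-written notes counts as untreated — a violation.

A3: legal
B3: violates R4
C4: legal
D4: violates R2,R4
E4: violates R2
F4: legal
G4: violates R4,R7
A4: violates R2

{A3, C4, F4}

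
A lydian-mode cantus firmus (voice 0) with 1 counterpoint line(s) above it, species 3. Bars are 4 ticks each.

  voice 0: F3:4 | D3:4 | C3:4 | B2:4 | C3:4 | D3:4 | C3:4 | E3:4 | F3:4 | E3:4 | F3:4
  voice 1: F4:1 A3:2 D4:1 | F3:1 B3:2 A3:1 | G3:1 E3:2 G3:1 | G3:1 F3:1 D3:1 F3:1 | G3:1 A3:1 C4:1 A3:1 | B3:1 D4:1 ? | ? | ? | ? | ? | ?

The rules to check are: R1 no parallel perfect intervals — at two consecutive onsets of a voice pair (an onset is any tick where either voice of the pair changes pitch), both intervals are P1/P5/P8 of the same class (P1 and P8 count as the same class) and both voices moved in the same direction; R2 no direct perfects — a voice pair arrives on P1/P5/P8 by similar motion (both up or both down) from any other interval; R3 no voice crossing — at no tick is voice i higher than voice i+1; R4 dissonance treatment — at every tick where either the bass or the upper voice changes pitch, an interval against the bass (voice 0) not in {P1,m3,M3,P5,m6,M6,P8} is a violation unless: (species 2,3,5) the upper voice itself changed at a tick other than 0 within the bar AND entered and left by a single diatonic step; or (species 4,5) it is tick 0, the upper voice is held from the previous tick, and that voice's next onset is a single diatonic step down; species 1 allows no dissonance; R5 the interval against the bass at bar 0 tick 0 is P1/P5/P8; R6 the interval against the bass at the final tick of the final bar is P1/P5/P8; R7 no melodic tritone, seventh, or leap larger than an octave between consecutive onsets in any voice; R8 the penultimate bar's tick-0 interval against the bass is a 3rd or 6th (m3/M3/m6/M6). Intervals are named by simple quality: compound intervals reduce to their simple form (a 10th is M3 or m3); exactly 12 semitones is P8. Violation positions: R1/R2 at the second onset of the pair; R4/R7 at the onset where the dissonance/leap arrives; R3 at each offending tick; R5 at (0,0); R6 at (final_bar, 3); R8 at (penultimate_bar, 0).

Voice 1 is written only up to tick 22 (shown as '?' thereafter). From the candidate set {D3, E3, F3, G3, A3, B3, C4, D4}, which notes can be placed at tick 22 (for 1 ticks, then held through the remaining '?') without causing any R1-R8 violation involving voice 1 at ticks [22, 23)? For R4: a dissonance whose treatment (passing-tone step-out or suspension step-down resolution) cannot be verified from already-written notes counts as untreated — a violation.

D3: legal
E3: violates R4,R7
F3: legal
G3: violates R4
A3: legal
B3: legal
C4: violates R4
D4: legal

{A3, B3, D3, D4, F3}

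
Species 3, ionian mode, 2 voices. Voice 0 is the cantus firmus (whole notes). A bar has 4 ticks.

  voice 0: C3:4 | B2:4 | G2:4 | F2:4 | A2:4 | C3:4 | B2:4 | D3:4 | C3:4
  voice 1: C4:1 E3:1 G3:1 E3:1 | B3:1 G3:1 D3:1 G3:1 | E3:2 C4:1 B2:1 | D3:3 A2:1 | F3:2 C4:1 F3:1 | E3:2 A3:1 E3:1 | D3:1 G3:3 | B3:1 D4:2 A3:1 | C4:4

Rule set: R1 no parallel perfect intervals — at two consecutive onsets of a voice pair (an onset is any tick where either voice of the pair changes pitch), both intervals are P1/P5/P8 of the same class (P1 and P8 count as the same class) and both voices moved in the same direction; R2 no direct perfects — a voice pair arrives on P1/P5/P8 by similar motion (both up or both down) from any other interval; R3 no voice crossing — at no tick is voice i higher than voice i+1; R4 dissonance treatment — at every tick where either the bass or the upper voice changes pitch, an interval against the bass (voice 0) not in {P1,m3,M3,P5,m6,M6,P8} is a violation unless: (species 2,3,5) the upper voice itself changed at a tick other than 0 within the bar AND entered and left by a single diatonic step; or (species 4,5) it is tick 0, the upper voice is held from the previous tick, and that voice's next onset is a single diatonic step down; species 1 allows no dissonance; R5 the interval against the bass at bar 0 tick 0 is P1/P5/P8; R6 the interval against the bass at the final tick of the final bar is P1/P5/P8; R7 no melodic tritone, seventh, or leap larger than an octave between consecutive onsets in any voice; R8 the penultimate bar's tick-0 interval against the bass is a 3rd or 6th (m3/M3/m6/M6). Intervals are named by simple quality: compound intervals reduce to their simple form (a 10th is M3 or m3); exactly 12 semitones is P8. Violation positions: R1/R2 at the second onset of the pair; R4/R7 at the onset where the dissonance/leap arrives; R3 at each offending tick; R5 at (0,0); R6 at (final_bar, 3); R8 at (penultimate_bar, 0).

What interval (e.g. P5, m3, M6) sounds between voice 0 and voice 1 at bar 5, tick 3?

M3

voice 0=C3 voice 1=E3 -> M3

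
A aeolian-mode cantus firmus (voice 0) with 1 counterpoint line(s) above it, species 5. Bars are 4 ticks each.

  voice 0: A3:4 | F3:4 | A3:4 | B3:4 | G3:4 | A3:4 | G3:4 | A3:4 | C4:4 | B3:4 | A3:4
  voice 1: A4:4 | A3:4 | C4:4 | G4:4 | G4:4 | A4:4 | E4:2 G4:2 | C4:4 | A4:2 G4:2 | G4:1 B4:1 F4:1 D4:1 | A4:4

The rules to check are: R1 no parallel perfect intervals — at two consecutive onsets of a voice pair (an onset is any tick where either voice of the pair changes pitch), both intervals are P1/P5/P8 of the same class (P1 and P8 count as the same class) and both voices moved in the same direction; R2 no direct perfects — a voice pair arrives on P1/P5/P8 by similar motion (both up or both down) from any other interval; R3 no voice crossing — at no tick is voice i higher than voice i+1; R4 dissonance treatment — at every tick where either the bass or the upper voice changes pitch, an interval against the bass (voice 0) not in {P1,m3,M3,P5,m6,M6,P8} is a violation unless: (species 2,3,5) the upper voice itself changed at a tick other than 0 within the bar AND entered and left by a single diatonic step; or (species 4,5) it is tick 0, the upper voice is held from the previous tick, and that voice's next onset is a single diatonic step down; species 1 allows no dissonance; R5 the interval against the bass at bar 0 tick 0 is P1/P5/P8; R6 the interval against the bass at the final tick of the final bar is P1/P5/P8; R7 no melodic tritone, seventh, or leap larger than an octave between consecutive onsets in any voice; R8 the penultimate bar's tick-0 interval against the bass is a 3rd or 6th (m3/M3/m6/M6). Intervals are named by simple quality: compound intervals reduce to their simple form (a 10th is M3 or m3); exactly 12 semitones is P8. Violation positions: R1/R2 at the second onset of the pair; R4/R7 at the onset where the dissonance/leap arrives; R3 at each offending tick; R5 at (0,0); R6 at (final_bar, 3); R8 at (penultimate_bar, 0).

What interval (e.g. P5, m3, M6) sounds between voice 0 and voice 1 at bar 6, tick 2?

voice 0=G3 voice 1=G4 -> P8

P8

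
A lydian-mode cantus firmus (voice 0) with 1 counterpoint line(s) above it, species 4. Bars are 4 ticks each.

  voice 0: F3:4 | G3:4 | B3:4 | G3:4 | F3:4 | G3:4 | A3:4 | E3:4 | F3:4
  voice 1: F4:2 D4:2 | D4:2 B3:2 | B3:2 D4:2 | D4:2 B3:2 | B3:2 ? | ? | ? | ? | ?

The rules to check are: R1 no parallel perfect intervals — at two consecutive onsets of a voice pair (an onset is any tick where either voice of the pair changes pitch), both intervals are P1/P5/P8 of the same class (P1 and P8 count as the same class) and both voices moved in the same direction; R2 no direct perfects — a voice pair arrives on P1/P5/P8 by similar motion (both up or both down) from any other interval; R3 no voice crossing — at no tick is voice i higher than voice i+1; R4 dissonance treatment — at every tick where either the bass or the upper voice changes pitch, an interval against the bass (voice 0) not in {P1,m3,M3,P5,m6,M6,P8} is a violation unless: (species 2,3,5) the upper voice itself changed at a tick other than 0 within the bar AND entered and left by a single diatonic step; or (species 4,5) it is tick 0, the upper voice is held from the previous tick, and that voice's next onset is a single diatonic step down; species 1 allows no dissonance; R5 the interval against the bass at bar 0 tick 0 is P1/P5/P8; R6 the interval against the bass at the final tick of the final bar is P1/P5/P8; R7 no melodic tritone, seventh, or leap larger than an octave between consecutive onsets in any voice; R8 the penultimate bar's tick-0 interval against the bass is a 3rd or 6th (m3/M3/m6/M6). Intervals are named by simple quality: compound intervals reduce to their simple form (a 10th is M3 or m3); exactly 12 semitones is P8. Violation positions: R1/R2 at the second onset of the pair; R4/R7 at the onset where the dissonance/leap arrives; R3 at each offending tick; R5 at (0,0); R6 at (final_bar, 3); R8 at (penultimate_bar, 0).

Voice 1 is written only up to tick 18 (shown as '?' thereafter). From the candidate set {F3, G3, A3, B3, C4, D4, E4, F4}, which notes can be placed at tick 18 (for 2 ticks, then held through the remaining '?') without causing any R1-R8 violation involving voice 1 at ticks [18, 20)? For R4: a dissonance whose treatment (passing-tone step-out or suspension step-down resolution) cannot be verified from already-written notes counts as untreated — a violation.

{A3, B3, C4, D4}

F3: violates R7
G3: violates R4
A3: legal
B3: legal
C4: legal
D4: legal
E4: violates R4
F4: violates R7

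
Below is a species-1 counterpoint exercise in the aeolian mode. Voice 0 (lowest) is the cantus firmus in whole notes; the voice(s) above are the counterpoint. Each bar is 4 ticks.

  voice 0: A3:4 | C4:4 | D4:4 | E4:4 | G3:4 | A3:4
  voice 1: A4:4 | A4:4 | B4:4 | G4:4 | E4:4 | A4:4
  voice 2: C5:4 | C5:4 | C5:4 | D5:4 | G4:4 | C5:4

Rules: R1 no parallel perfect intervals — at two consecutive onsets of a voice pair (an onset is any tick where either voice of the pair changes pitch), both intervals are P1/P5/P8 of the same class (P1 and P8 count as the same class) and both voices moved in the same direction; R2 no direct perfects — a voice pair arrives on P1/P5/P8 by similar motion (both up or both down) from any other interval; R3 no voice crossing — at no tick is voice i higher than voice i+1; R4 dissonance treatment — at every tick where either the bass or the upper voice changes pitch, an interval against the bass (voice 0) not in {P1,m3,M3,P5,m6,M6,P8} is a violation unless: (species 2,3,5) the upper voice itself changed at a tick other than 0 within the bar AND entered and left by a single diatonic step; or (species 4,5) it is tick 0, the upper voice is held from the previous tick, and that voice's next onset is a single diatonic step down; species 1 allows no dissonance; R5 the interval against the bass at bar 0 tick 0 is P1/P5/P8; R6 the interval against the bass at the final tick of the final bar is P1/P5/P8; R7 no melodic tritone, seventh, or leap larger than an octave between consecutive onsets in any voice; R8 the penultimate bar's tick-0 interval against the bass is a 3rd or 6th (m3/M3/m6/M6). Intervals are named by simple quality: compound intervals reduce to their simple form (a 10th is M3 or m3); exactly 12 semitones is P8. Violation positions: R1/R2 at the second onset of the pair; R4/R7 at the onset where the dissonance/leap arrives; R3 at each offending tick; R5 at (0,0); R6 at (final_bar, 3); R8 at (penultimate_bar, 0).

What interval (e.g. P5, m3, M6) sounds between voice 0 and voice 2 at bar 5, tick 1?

m3

voice 0=A3 voice 2=C5 -> m3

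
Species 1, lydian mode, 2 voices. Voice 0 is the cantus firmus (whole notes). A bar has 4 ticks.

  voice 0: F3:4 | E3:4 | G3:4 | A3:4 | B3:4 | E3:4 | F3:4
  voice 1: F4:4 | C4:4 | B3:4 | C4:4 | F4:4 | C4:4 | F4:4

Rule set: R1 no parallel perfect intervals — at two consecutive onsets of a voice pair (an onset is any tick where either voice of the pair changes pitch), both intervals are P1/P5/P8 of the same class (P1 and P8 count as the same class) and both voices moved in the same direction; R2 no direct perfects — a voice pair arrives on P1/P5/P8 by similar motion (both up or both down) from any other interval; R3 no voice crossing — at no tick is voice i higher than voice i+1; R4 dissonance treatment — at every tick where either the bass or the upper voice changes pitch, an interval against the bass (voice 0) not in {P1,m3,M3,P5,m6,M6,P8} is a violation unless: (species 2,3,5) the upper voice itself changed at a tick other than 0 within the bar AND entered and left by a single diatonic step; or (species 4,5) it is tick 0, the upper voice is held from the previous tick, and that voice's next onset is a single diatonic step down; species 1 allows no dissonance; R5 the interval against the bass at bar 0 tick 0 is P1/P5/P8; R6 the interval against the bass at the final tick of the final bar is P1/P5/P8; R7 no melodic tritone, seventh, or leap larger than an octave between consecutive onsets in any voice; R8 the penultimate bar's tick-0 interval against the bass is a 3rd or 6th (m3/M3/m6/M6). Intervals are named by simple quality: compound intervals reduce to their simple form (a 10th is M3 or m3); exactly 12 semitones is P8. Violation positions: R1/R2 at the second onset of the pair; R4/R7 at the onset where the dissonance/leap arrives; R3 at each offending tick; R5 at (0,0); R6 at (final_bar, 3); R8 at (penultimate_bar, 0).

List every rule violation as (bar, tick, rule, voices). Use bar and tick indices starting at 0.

bar 0: v0=F3 v1=F4 downbeat P8
bar 1: v0=E3 v1=C4 downbeat m6
bar 2: v0=G3 v1=B3 downbeat M3
bar 3: v0=A3 v1=C4 downbeat m3
bar 4: v0=B3 v1=F4 downbeat TT
bar 5: v0=E3 v1=C4 downbeat m6
bar 6: v0=F3 v1=F4 downbeat P8
  -> R4 @ bar 4 tick 0 v(0, 1): B3/F4 TT untreated
  -> R2 @ bar 6 tick 0 v(0, 1): E3/C4 m6 -> F3/F4 P8 similar

(4, 0, R4, (0, 1))
(6, 0, R2, (0, 1))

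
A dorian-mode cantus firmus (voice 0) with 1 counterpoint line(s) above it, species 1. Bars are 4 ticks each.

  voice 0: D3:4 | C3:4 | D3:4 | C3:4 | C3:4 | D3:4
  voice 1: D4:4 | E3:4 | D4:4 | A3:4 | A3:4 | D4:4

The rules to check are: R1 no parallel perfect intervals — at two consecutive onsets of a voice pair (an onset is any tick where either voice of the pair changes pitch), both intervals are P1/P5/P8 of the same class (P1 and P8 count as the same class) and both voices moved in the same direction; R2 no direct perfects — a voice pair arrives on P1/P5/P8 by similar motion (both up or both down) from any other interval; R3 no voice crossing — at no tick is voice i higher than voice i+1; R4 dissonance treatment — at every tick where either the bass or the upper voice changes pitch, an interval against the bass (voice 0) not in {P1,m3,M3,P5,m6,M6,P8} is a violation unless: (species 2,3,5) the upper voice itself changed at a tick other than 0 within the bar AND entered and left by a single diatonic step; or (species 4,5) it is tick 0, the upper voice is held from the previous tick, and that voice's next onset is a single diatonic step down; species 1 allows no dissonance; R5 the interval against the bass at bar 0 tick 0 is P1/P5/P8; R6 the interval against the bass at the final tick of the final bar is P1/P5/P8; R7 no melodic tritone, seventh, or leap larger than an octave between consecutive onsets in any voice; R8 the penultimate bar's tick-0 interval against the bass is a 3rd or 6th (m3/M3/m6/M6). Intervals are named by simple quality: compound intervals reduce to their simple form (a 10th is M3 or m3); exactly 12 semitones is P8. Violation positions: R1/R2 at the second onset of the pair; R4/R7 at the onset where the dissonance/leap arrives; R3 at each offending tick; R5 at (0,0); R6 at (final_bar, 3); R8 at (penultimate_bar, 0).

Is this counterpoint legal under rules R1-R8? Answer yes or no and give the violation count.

bar 0: v0=D3 v1=D4 (P8)
bar 1: v0=C3 v1=E3 (M3)
bar 2: v0=D3 v1=D4 (P8)
bar 3: v0=C3 v1=A3 (M6)
bar 4: v0=C3 v1=A3 (M6)
bar 5: v0=D3 v1=D4 (P8)
  R7 @ bar1.0: D4->E3 leap 10st
  R2 @ bar2.0: C3/E3 M3 -> D3/D4 P8 similar
  R7 @ bar2.0: E3->D4 leap 10st
  R2 @ bar5.0: C3/A3 M6 -> D3/D4 P8 similar

No (4 violations)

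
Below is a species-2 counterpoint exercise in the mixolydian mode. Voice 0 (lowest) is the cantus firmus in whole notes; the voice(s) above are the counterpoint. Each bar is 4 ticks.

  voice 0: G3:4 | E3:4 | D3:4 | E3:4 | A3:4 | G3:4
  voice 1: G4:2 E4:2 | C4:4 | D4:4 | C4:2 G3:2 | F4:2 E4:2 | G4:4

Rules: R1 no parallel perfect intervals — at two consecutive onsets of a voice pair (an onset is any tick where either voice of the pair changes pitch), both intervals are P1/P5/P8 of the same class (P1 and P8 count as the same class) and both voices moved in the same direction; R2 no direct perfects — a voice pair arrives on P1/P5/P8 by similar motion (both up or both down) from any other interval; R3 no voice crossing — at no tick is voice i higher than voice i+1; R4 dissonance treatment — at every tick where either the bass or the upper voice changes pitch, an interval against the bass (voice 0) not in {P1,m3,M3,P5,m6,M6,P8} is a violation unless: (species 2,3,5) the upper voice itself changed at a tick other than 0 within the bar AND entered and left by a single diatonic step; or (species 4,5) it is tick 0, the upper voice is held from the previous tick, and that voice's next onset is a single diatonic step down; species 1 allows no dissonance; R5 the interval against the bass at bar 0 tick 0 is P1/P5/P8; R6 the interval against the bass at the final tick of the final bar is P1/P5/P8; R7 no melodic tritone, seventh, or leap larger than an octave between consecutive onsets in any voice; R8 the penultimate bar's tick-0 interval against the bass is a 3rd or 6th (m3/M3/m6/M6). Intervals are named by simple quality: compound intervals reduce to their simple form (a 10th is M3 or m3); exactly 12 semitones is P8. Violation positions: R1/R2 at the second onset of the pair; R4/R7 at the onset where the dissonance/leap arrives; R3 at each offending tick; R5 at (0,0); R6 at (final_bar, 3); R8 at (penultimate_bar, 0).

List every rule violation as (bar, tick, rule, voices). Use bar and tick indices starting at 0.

bar 0: v0=G3 v1=G4 downbeat P8
bar 1: v0=E3 v1=C4 downbeat m6
bar 2: v0=D3 v1=D4 downbeat P8
bar 3: v0=E3 v1=C4 downbeat m6
bar 4: v0=A3 v1=F4 downbeat m6
bar 5: v0=G3 v1=G4 downbeat P8
  -> R7 @ bar 4 tick 0 v(1,): G3->F4 leap 10st

(4, 0, R7, (1,))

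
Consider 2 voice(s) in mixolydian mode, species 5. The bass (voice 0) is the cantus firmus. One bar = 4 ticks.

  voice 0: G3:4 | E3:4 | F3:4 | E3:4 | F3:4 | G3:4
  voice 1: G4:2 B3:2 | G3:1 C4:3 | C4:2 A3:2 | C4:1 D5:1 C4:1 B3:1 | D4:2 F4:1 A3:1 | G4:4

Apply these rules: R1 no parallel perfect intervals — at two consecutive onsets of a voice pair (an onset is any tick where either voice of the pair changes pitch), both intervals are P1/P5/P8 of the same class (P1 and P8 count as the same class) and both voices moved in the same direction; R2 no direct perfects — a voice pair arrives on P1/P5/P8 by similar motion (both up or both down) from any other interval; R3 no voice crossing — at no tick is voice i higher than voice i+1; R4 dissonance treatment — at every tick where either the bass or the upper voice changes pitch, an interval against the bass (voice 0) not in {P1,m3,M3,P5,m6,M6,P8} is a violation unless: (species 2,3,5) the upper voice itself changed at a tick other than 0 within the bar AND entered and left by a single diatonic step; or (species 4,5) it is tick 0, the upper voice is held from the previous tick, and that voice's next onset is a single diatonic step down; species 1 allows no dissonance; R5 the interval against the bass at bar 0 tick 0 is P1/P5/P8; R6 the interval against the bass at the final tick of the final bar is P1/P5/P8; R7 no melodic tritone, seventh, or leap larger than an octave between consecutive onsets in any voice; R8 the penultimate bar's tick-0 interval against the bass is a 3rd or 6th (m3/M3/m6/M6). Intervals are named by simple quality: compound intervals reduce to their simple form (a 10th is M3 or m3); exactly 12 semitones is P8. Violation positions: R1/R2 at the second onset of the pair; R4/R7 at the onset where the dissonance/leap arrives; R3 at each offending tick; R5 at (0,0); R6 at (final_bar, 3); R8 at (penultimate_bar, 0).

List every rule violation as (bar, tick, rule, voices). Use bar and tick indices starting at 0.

(3, 1, R4, (0, 1))
(3, 1, R7, (1,))
(3, 2, R7, (1,))
(5, 0, R2, (0, 1))
(5, 0, R7, (1,))

bar 0: v0=G3 v1=G4 downbeat P8
bar 1: v0=E3 v1=G3 downbeat m3
bar 2: v0=F3 v1=C4 downbeat P5
bar 3: v0=E3 v1=C4 downbeat m6
bar 4: v0=F3 v1=D4 downbeat M6
bar 5: v0=G3 v1=G4 downbeat P8
  -> R4 @ bar 3 tick 1 v(0, 1): E3/D5 m7 untreated
  -> R7 @ bar 3 tick 1 v(1,): C4->D5 leap 14st
  -> R7 @ bar 3 tick 2 v(1,): D5->C4 leap 14st
  -> R2 @ bar 5 tick 0 v(0, 1): F3/A3 M3 -> G3/G4 P8 similar
  -> R7 @ bar 5 tick 0 v(1,): A3->G4 leap 10st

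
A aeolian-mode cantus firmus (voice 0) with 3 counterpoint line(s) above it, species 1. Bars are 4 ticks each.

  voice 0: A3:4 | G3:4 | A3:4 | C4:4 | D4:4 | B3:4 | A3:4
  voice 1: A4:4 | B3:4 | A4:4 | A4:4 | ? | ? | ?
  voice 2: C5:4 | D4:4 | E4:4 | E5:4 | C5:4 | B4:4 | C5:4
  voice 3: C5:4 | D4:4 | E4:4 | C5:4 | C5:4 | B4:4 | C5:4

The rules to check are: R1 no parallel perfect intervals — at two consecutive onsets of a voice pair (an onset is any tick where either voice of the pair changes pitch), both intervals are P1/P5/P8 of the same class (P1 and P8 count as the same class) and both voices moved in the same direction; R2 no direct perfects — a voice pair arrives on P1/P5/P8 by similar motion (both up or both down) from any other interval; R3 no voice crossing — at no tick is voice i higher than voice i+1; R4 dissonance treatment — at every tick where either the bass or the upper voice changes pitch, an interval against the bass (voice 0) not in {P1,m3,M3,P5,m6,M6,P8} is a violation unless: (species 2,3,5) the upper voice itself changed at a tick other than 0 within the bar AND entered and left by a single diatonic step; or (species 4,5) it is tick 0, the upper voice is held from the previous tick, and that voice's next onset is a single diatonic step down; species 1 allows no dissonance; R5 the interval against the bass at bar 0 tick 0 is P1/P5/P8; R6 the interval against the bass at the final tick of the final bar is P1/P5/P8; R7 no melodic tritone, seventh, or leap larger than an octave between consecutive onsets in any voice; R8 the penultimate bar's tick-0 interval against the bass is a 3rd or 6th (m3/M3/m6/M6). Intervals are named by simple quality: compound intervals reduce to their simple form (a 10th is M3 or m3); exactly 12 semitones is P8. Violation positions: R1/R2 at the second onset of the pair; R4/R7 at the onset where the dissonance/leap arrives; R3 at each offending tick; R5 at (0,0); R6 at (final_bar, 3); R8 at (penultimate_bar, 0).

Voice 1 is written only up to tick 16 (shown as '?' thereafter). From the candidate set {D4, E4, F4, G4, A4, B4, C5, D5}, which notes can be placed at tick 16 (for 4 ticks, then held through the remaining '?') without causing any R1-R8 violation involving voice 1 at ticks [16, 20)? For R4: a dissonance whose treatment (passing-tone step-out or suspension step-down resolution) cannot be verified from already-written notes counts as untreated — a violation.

D4: legal
E4: violates R4
F4: violates R1
G4: violates R4
A4: legal
B4: legal
C5: violates R4
D5: violates R2,R3

{A4, B4, D4}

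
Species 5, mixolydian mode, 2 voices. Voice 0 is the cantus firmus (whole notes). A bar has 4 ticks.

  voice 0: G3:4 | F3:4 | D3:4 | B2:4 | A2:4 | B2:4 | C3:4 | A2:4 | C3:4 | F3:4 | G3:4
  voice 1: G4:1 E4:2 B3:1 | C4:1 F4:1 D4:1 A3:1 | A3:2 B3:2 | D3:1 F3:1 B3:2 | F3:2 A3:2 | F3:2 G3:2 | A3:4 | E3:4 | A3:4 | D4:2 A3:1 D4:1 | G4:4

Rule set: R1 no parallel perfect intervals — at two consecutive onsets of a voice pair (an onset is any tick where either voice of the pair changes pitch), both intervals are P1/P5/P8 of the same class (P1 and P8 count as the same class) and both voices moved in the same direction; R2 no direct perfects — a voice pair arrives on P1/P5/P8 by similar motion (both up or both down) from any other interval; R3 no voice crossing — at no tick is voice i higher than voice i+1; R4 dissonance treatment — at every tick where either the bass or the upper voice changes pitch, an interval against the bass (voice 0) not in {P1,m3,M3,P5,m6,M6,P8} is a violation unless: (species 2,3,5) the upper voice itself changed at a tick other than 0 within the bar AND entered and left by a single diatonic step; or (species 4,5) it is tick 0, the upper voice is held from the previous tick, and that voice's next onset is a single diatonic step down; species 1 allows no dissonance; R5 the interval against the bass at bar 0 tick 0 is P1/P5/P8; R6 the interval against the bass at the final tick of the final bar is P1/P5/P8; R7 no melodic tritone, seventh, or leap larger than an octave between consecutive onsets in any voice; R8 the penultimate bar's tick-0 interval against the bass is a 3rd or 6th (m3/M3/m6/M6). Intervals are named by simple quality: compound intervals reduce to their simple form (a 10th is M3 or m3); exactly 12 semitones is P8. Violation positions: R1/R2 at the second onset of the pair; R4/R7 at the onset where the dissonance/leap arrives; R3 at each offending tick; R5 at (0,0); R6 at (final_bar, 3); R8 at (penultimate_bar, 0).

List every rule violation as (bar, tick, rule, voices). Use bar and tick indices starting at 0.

bar 0: v0=G3 v1=G4 downbeat P8
bar 1: v0=F3 v1=C4 downbeat P5
bar 2: v0=D3 v1=A3 downbeat P5
bar 3: v0=B2 v1=D3 downbeat m3
bar 4: v0=A2 v1=F3 downbeat m6
bar 5: v0=B2 v1=F3 downbeat TT
bar 6: v0=C3 v1=A3 downbeat M6
bar 7: v0=A2 v1=E3 downbeat P5
bar 8: v0=C3 v1=A3 downbeat M6
bar 9: v0=F3 v1=D4 downbeat M6
bar 10: v0=G3 v1=G4 downbeat P8
  -> R4 @ bar 3 tick 1 v(0, 1): B2/F3 TT untreated
  -> R7 @ bar 3 tick 2 v(1,): F3->B3 leap 6st
  -> R7 @ bar 4 tick 0 v(1,): B3->F3 leap 6st
  -> R4 @ bar 5 tick 0 v(0, 1): B2/F3 TT untreated
  -> R2 @ bar 7 tick 0 v(0, 1): C3/A3 M6 -> A2/E3 P5 similar
  -> R2 @ bar 10 tick 0 v(0, 1): F3/D4 M6 -> G3/G4 P8 similar

(3, 1, R4, (0, 1))
(3, 2, R7, (1,))
(4, 0, R7, (1,))
(5, 0, R4, (0, 1))
(7, 0, R2, (0, 1))
(10, 0, R2, (0, 1))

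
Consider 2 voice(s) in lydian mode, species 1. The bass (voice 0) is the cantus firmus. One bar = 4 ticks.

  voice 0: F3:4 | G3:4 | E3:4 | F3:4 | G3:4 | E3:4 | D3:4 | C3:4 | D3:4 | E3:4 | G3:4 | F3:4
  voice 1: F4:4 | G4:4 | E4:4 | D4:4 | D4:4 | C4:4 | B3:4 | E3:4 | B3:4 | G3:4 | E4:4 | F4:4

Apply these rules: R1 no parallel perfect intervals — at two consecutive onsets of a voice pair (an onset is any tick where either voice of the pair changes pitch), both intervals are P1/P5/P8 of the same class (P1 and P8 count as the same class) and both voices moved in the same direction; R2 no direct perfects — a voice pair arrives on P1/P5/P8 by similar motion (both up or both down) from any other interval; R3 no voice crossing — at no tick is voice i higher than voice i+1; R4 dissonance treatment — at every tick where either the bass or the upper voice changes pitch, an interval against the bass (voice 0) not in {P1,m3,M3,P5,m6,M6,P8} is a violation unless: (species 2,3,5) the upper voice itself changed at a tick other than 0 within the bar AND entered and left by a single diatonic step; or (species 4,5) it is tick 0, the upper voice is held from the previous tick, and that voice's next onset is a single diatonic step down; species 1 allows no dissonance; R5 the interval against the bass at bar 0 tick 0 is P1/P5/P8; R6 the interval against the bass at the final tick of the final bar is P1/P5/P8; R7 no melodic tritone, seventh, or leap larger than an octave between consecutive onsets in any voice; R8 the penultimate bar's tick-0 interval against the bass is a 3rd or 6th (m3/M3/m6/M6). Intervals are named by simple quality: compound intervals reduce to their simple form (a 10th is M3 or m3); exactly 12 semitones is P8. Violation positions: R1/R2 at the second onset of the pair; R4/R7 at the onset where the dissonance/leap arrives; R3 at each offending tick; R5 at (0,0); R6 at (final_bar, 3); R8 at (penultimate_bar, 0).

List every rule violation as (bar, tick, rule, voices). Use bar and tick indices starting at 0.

(1, 0, R1, (0, 1))
(2, 0, R1, (0, 1))

bar 0: v0=F3 v1=F4 downbeat P8
bar 1: v0=G3 v1=G4 downbeat P8
bar 2: v0=E3 v1=E4 downbeat P8
bar 3: v0=F3 v1=D4 downbeat M6
bar 4: v0=G3 v1=D4 downbeat P5
bar 5: v0=E3 v1=C4 downbeat m6
bar 6: v0=D3 v1=B3 downbeat M6
bar 7: v0=C3 v1=E3 downbeat M3
bar 8: v0=D3 v1=B3 downbeat M6
bar 9: v0=E3 v1=G3 downbeat m3
bar 10: v0=G3 v1=E4 downbeat M6
bar 11: v0=F3 v1=F4 downbeat P8
  -> R1 @ bar 1 tick 0 v(0, 1): F3/F4 P8 -> G3/G4 P8 similar
  -> R1 @ bar 2 tick 0 v(0, 1): G3/G4 P8 -> E3/E4 P8 similar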